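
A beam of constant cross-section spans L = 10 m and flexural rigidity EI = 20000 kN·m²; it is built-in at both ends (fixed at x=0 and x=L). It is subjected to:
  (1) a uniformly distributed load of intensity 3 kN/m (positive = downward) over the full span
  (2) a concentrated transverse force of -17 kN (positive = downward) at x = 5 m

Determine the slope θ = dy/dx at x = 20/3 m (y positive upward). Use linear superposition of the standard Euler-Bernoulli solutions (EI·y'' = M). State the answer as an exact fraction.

Load 1 — uniform load w=3 kN/m over full span:
  θ_1 = -wx(L-x)(L-2x)/(12EI) = -3·(20/3)·(10-(20/3))·(10-2·(20/3))/(12·20000) = 1/1080 rad
Load 2 — point force P=-17 kN at a=5 m (b=L-a=5):
  θ_2 = Pa²(L-x)(2bL-(3b+a)(L-x))/(2L³EI)  [x>a] = (-17)·5²·(10-(20/3))·(2·5·10-(3·5+5)·(10-(20/3)))/(2·10³·20000) = -17/14400 rad
Superposition: θ = Σ θ_i = -11/43200 rad ≈ -0.000255 rad

θ(20/3) = -11/43200 rad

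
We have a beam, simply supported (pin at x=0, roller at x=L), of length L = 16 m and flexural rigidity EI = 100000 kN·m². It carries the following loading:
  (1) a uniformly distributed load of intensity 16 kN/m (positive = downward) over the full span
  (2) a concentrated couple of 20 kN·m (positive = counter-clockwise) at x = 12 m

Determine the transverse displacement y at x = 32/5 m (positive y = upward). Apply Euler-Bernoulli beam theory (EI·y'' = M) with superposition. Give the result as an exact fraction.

Load 1 — uniform load w=16 kN/m over full span:
  y_1 = -wx(L³-2Lx²+x³)/(24EI) = -16·(32/5)·(16³-2·16·(32/5)²+(32/5)³)/(24·100000) = -253952/1953125 m
Load 2 — applied couple M₀=20 kN·m at a=12 m (b=L-a=4):
  y_2 = (M₀x³/(6L)+C₁x)/EI  [x≤a] with C₁=M₀(3b²-L²)/(6L)=-130/3 = (20·(32/5)³/(6·16)+(-130/3)·(32/5))/100000 = -174/78125 m
Superposition: y = Σ y_i = -258302/1953125 m ≈ -0.132251 m

y(32/5) = -258302/1953125 m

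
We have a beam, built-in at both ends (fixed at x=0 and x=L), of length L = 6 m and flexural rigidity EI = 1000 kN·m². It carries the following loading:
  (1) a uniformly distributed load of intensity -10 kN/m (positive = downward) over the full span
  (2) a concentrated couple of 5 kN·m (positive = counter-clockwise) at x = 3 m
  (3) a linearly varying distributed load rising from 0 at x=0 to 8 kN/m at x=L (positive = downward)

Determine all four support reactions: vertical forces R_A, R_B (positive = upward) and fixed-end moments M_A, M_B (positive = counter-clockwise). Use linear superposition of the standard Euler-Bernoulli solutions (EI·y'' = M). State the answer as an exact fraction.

Load 1 — uniform load w=-10 kN/m over full span:
  R_A = wL/2 = (-10)·6/2 = -30 kN
  M_A = wL²/12 = (-10)·6²/12 = -30 kN·m
  R_B = wL/2 = (-10)·6/2 = -30 kN
  M_B = -wL²/12 = -(-10)·6²/12 = 30 kN·m
Load 2 — applied couple M₀=5 kN·m at a=3 m (b=L-a=3):
  R_A = 6M₀ab/L³ = 6·5·3·3/6³ = 5/4 kN
  M_A = M₀b(2a-b)/L² = 5·3·(2·3-3)/6² = 5/4 kN·m
  R_B = -6M₀ab/L³ = -6·5·3·3/6³ = -5/4 kN
  M_B = M₀a(2b-a)/L² = 5·3·(2·3-3)/6² = 5/4 kN·m
Load 3 — triangular load w₀=8 kN/m (0→w₀ over full span):
  R_A = 3w₀L/20 = 3·8·6/20 = 36/5 kN
  M_A = w₀L²/30 = 8·6²/30 = 48/5 kN·m
  R_B = 7w₀L/20 = 7·8·6/20 = 84/5 kN
  M_B = -w₀L²/20 = -8·6²/20 = -72/5 kN·m
Superposition: R_A = -431/20 kN, M_A = -383/20 kN·m, R_B = -289/20 kN, M_B = 337/20 kN·m

R_A = -431/20 kN, M_A = -383/20 kN·m, R_B = -289/20 kN, M_B = 337/20 kN·m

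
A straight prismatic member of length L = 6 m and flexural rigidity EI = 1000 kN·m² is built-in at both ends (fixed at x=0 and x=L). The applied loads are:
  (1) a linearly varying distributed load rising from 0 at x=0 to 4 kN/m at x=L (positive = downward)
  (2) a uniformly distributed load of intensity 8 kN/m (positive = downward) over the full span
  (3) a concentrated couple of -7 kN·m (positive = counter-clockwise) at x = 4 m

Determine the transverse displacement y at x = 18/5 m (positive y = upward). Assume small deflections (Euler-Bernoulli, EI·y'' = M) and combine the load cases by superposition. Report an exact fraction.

y(18/5) = -221319/7812500 m

Load 1 — triangular load w₀=4 kN/m (0→w₀ over full span):
  y_1 = -w₀x²(L-x)²(x+2L)/(120LEI) = -4·(18/5)²·(6-(18/5))²·((18/5)+2·6)/(120·6·1000) = -12636/1953125 m
Load 2 — uniform load w=8 kN/m over full span:
  y_2 = -wx²(L-x)²/(24EI) = -8·(18/5)²·(6-(18/5))²/(24·1000) = -1944/78125 m
Load 3 — applied couple M₀=-7 kN·m at a=4 m (b=L-a=2):
  y_3 = (R_Ax³/6 - M_Ax²/2)/EI  [x≤a] with R_A=-14/9, M_A=-7/3 = ((-14/9)·(18/5)³/6 - (-7/3)·(18/5)²/2)/1000 = 189/62500 m
Superposition: y = Σ y_i = -221319/7812500 m ≈ -0.028329 m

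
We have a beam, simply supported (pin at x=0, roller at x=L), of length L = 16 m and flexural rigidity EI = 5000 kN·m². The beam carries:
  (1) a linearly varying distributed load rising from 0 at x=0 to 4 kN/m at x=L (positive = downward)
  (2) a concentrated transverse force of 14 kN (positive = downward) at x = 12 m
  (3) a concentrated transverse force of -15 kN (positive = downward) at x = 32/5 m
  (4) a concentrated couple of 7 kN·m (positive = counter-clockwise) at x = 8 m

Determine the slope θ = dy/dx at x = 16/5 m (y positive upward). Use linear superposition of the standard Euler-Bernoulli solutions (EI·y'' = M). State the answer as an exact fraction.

θ(16/5) = -534047/14062500 rad

Load 1 — triangular load w₀=4 kN/m (0→w₀ over full span):
  θ_1 = -w₀(7L⁴-30L²x²+15x⁴)/(360LEI) = -4·(7·16⁴-30·16²·(16/5)²+15·(16/5)⁴)/(360·16·5000) = -186368/3515625 rad
Load 2 — point force P=14 kN at a=12 m (b=L-a=4):
  θ_2 = -Pb(L²-b²-3x²)/(6LEI)  [x≤a] = -14·4·(16²-4²-3·(16/5)²)/(6·16·5000) = -763/31250 rad
Load 3 — point force P=-15 kN at a=32/5 m (b=L-a=48/5):
  θ_3 = -Pb(L²-b²-3x²)/(6LEI)  [x≤a] = -(-15)·(48/5)·(16²-(48/5)²-3·(16/5)²)/(6·16·5000) = 624/15625 rad
Load 4 — applied couple M₀=7 kN·m at a=8 m (b=L-a=8):
  θ_4 = (M₀x²/(2L)+C₁)/EI  [x≤a] with C₁=M₀(3b²-L²)/(6L)=-14/3 = (7·(16/5)²/(2·16)+(-14/3))/5000 = -91/187500 rad
Superposition: θ = Σ θ_i = -534047/14062500 rad ≈ -0.037977 rad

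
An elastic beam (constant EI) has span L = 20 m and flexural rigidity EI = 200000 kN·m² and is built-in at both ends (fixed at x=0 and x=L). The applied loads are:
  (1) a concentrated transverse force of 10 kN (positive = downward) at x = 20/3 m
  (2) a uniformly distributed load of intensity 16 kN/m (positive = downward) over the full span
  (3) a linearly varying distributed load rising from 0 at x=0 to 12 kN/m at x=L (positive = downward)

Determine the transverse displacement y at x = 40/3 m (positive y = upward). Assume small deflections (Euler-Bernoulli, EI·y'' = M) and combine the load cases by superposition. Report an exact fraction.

y(40/3) = -2071/54675 m

Load 1 — point force P=10 kN at a=20/3 m (b=L-a=40/3):
  y_1 = -Pa²(L-x)²(3bL-(3b+a)(L-x))/(6L³EI)  [x>a] = -10·(20/3)²·(20-(40/3))²·(3·(40/3)·20-(3·(40/3)+(20/3))·(20-(40/3)))/(6·20³·200000) = -11/10935 m
Load 2 — uniform load w=16 kN/m over full span:
  y_2 = -wx²(L-x)²/(24EI) = -16·(40/3)²·(20-(40/3))²/(24·200000) = -32/1215 m
Load 3 — triangular load w₀=12 kN/m (0→w₀ over full span):
  y_3 = -w₀x²(L-x)²(x+2L)/(120LEI) = -12·(40/3)²·(20-(40/3))²·((40/3)+2·20)/(120·20·200000) = -64/6075 m
Superposition: y = Σ y_i = -2071/54675 m ≈ -0.037878 m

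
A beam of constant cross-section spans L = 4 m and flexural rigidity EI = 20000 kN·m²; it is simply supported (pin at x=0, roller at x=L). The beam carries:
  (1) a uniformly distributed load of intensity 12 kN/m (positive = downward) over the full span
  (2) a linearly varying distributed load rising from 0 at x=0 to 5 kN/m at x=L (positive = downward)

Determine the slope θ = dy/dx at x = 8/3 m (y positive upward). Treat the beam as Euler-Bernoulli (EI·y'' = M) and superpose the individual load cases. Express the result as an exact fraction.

θ(8/3) = 559/607500 rad

Load 1 — uniform load w=12 kN/m over full span:
  θ_1 = -w(L³-6Lx²+4x³)/(24EI) = -12·(4³-6·4·(8/3)²+4·(8/3)³)/(24·20000) = 13/16875 rad
Load 2 — triangular load w₀=5 kN/m (0→w₀ over full span):
  θ_2 = -w₀(7L⁴-30L²x²+15x⁴)/(360LEI) = -5·(7·4⁴-30·4²·(8/3)²+15·(8/3)⁴)/(360·4·20000) = 91/607500 rad
Superposition: θ = Σ θ_i = 559/607500 rad ≈ 0.000920 rad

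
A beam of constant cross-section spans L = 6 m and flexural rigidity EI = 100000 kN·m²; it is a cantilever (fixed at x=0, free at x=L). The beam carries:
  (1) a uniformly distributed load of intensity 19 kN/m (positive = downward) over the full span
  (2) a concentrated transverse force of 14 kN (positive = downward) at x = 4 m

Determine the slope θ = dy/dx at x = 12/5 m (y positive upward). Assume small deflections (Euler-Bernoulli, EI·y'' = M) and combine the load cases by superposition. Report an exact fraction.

Load 1 — uniform load w=19 kN/m over full span:
  θ_1 = -wx(x²-3Lx+3L²)/(6EI) = -19·(12/5)·((12/5)²-3·6·(12/5)+3·6²)/(6·100000) = -8379/1562500 rad
Load 2 — point force P=14 kN at a=4 m (b=L-a=2):
  θ_2 = -Px(2a-x)/(2EI)  [x≤a] = -14·(12/5)·(2·4-(12/5))/(2·100000) = -147/156250 rad
Superposition: θ = Σ θ_i = -9849/1562500 rad ≈ -0.006303 rad

θ(12/5) = -9849/1562500 rad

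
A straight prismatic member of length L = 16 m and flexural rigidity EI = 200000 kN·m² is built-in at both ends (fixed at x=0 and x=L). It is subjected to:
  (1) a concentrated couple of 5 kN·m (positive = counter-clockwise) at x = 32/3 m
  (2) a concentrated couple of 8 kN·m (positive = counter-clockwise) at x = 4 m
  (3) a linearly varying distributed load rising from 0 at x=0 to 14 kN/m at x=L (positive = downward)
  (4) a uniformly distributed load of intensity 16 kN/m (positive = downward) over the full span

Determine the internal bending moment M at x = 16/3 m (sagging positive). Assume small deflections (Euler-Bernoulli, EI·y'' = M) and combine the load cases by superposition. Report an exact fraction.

M(16/3) = 120239/810 kN·m

Load 1 — applied couple M₀=5 kN·m at a=32/3 m (b=L-a=16/3):
  M_1 = R_Ax - M_A  [x≤a] with R_A=5/12, M_A=5/3 = (5/12)·(16/3) - (5/3) = 5/9 kN·m
Load 2 — applied couple M₀=8 kN·m at a=4 m (b=L-a=12):
  M_2 = R_Ax - M_A - M₀  [x>a] with R_A=9/16, M_A=-3/2 = (9/16)·(16/3) - (-3/2) - 8 = -7/2 kN·m
Load 3 — triangular load w₀=14 kN/m (0→w₀ over full span):
  M_3 = 3w₀Lx/20 - w₀L²/30 - w₀x³/(6L) = 3·14·16·(16/3)/20 - 14·16²/30 - 14·(16/3)³/(6·16) = 15232/405 kN·m
Load 4 — uniform load w=16 kN/m over full span:
  M_4 = wLx/2 - wL²/12 - wx²/2 = 16·16·(16/3)/2 - 16·16²/12 - 16·(16/3)²/2 = 1024/9 kN·m
Superposition: M = Σ M_i = 120239/810 kN·m ≈ 148.443210 kN·m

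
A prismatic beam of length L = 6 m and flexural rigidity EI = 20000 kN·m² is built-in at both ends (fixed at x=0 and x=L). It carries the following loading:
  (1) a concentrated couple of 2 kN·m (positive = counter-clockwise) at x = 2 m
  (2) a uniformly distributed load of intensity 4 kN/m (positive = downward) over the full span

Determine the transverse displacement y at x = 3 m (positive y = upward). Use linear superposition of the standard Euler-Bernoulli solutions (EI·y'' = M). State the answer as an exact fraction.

y(3) = -1/1600 m

Load 1 — applied couple M₀=2 kN·m at a=2 m (b=L-a=4):
  y_1 = (R_Ax³/6 - M_Ax²/2 - M₀(x-a)²/2)/EI  [x>a] with R_A=4/9, M_A=0 = ((4/9)·3³/6 - 0·3²/2 - 2·(3-2)²/2)/20000 = 1/20000 m
Load 2 — uniform load w=4 kN/m over full span:
  y_2 = -wx²(L-x)²/(24EI) = -4·3²·(6-3)²/(24·20000) = -27/40000 m
Superposition: y = Σ y_i = -1/1600 m ≈ -0.000625 m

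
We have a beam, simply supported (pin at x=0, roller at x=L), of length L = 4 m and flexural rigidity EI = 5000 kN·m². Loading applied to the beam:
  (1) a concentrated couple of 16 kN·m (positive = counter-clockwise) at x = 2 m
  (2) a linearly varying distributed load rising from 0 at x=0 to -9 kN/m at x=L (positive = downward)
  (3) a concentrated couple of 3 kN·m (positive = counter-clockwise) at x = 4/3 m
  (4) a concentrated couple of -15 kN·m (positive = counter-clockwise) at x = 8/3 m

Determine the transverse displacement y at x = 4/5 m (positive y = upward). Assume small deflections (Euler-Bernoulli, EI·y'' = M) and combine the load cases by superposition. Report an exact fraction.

Load 1 — applied couple M₀=16 kN·m at a=2 m (b=L-a=2):
  y_1 = (M₀x³/(6L)+C₁x)/EI  [x≤a] with C₁=M₀(3b²-L²)/(6L)=-8/3 = (16·(4/5)³/(6·4)+(-8/3)·(4/5))/5000 = -28/78125 m
Load 2 — triangular load w₀=-9 kN/m (0→w₀ over full span):
  y_2 = -w₀x(7L⁴-10L²x²+3x⁴)/(360LEI) = -(-9)·(4/5)·(7·4⁴-10·4²·(4/5)²+3·(4/5)⁴)/(360·4·5000) = 16512/9765625 m
Load 3 — applied couple M₀=3 kN·m at a=4/3 m (b=L-a=8/3):
  y_3 = (M₀x³/(6L)+C₁x)/EI  [x≤a] with C₁=M₀(3b²-L²)/(6L)=2/3 = (3·(4/5)³/(6·4)+(2/3)·(4/5))/5000 = 28/234375 m
Load 4 — applied couple M₀=-15 kN·m at a=8/3 m (b=L-a=4/3):
  y_4 = (M₀x³/(6L)+C₁x)/EI  [x≤a] with C₁=M₀(3b²-L²)/(6L)=20/3 = ((-15)·(4/5)³/(6·4)+(20/3)·(4/5))/5000 = 47/46875 m
Superposition: y = Σ y_i = 71911/29296875 m ≈ 0.002455 m

y(4/5) = 71911/29296875 m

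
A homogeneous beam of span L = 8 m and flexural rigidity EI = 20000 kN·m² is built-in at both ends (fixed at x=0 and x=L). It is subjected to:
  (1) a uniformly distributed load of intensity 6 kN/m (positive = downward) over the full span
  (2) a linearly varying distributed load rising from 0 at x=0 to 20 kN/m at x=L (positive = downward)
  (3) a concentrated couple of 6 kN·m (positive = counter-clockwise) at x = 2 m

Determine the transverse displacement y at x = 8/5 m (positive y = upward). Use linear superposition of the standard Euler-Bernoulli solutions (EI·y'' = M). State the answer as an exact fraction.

Load 1 — uniform load w=6 kN/m over full span:
  y_1 = -wx²(L-x)²/(24EI) = -6·(8/5)²·(8-(8/5))²/(24·20000) = -512/390625 m
Load 2 — triangular load w₀=20 kN/m (0→w₀ over full span):
  y_2 = -w₀x²(L-x)²(x+2L)/(120LEI) = -20·(8/5)²·(8-(8/5))²·((8/5)+2·8)/(120·8·20000) = -11264/5859375 m
Load 3 — applied couple M₀=6 kN·m at a=2 m (b=L-a=6):
  y_3 = (R_Ax³/6 - M_Ax²/2)/EI  [x≤a] with R_A=27/32, M_A=-9/8 = ((27/32)·(8/5)³/6 - (-9/8)·(8/5)²/2)/20000 = 63/625000 m
Superposition: y = Σ y_i = -146827/46875000 m ≈ -0.003132 m

y(8/5) = -146827/46875000 m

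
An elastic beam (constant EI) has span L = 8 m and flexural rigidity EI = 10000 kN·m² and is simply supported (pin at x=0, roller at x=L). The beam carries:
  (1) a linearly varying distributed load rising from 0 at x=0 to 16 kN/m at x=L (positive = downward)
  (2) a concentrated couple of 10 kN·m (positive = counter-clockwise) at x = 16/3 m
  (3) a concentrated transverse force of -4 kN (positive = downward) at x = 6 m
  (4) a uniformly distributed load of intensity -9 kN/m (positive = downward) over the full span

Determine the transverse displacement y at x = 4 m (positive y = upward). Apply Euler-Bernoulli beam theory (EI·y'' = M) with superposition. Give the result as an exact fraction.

Load 1 — triangular load w₀=16 kN/m (0→w₀ over full span):
  y_1 = -w₀x(7L⁴-10L²x²+3x⁴)/(360LEI) = -16·4·(7·8⁴-10·8²·4²+3·4⁴)/(360·8·10000) = -16/375 m
Load 2 — applied couple M₀=10 kN·m at a=16/3 m (b=L-a=8/3):
  y_2 = (M₀x³/(6L)+C₁x)/EI  [x≤a] with C₁=M₀(3b²-L²)/(6L)=-80/9 = (10·4³/(6·8)+(-80/9)·4)/10000 = -1/450 m
Load 3 — point force P=-4 kN at a=6 m (b=L-a=2):
  y_3 = -Pbx(L²-b²-x²)/(6LEI)  [x≤a] = -(-4)·2·4·(8²-2²-4²)/(6·8·10000) = 11/3750 m
Load 4 — uniform load w=-9 kN/m over full span:
  y_4 = -wx(L³-2Lx²+x³)/(24EI) = -(-9)·4·(8³-2·8·4²+4³)/(24·10000) = 6/125 m
Superposition: y = Σ y_i = 34/5625 m ≈ 0.006044 m

y(4) = 34/5625 m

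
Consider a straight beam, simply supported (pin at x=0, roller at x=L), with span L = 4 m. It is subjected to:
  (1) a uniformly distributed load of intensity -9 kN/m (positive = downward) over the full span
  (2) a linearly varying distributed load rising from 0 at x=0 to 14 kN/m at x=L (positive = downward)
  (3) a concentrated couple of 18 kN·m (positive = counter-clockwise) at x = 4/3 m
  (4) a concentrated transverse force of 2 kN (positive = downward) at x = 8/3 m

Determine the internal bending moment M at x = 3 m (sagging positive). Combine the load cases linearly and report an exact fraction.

Load 1 — uniform load w=-9 kN/m over full span:
  M_1 = wx(L-x)/2 = (-9)·3·(4-3)/2 = -27/2 kN·m
Load 2 — triangular load w₀=14 kN/m (0→w₀ over full span):
  M_2 = w₀Lx/6 - w₀x³/(6L) = 14·4·3/6 - 14·3³/(6·4) = 49/4 kN·m
Load 3 — applied couple M₀=18 kN·m at a=4/3 m (b=L-a=8/3):
  M_3 = M₀x/L - M₀  [x>a] = 18·3/4 - 18 = -9/2 kN·m
Load 4 — point force P=2 kN at a=8/3 m (b=L-a=4/3):
  M_4 = Pa(L-x)/L  [x>a] = 2·(8/3)·(4-3)/4 = 4/3 kN·m
Superposition: M = Σ M_i = -53/12 kN·m ≈ -4.416667 kN·m

M(3) = -53/12 kN·m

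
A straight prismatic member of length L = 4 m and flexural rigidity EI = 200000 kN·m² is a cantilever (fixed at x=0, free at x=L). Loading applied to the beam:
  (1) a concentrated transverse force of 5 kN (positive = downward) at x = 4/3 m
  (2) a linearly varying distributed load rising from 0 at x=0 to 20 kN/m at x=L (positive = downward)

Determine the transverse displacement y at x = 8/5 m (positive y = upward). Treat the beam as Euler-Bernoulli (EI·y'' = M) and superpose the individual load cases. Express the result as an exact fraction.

y(8/5) = -908081/1582031250 m

Load 1 — point force P=5 kN at a=4/3 m (b=L-a=8/3):
  y_1 = -Pa²(3x-a)/(6EI)  [x>a] = -5·(4/3)²·(3·(8/5)-(4/3))/(6·200000) = -13/506250 m
Load 2 — triangular load w₀=20 kN/m (0→w₀ over full span):
  y_2 = (w₀Lx³/12-w₀L²x²/6-w₀x⁵/(120L))/EI = (20·4·(8/5)³/12-20·4²·(8/5)²/6-20·(8/5)⁵/(120·4))/200000 = -16064/29296875 m
Superposition: y = Σ y_i = -908081/1582031250 m ≈ -0.000574 m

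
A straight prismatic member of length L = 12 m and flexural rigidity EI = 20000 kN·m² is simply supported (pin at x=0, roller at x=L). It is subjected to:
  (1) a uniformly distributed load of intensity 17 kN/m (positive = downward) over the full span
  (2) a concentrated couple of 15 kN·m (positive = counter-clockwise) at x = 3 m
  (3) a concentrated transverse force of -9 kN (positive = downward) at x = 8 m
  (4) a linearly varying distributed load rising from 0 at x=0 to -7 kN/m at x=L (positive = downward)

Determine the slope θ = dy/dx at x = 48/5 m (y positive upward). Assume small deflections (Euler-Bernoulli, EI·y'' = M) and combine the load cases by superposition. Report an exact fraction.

θ(48/5) = 3412157/100000000 rad

Load 1 — uniform load w=17 kN/m over full span:
  θ_1 = -w(L³-6Lx²+4x³)/(24EI) = -17·(12³-6·12·(48/5)²+4·(48/5)³)/(24·20000) = 15147/312500 rad
Load 2 — applied couple M₀=15 kN·m at a=3 m (b=L-a=9):
  θ_2 = (M₀x²/(2L)-M₀(x-a)+C₁)/EI  [x>a] with C₁=M₀(3b²-L²)/(6L)=165/8 = (15·(48/5)²/(2·12)-15·((48/5)-3)+(165/8))/20000 = -831/800000 rad
Load 3 — point force P=-9 kN at a=8 m (b=L-a=4):
  θ_3 = -Pa(2L²-6Lx+3x²+a²)/(6LEI)  [x>a] = -(-9)·8·(2·12²-6·12·(48/5)+3·(48/5)²+8²)/(6·12·20000) = -49/15625 rad
Load 4 — triangular load w₀=-7 kN/m (0→w₀ over full span):
  θ_4 = -w₀(7L⁴-30L²x²+15x⁴)/(360LEI) = -(-7)·(7·12⁴-30·12²·(48/5)²+15·(48/5)⁴)/(360·12·20000) = -15897/1562500 rad
Superposition: θ = Σ θ_i = 3412157/100000000 rad ≈ 0.034122 rad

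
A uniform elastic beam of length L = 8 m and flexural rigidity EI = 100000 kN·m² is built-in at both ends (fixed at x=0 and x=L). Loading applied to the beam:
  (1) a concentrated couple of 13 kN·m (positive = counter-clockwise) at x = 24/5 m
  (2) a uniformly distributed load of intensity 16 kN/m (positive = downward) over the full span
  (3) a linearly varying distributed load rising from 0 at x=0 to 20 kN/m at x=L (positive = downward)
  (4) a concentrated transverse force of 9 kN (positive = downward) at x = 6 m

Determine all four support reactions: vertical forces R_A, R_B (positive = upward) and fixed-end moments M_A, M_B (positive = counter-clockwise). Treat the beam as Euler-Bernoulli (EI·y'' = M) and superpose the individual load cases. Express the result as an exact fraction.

R_A = 73397/800 kN, M_A = 27107/200 kN·m, R_B = 100203/800 kN, M_B = -94739/600 kN·m

Load 1 — applied couple M₀=13 kN·m at a=24/5 m (b=L-a=16/5):
  R_A = 6M₀ab/L³ = 6·13·(24/5)·(16/5)/8³ = 117/50 kN
  M_A = M₀b(2a-b)/L² = 13·(16/5)·(2·(24/5)-(16/5))/8² = 104/25 kN·m
  R_B = -6M₀ab/L³ = -6·13·(24/5)·(16/5)/8³ = -117/50 kN
  M_B = M₀a(2b-a)/L² = 13·(24/5)·(2·(16/5)-(24/5))/8² = 39/25 kN·m
Load 2 — uniform load w=16 kN/m over full span:
  R_A = wL/2 = 16·8/2 = 64 kN
  M_A = wL²/12 = 16·8²/12 = 256/3 kN·m
  R_B = wL/2 = 16·8/2 = 64 kN
  M_B = -wL²/12 = -16·8²/12 = -256/3 kN·m
Load 3 — triangular load w₀=20 kN/m (0→w₀ over full span):
  R_A = 3w₀L/20 = 3·20·8/20 = 24 kN
  M_A = w₀L²/30 = 20·8²/30 = 128/3 kN·m
  R_B = 7w₀L/20 = 7·20·8/20 = 56 kN
  M_B = -w₀L²/20 = -20·8²/20 = -64 kN·m
Load 4 — point force P=9 kN at a=6 m (b=L-a=2):
  R_A = Pb²(3a+b)/L³ = 9·2²·(3·6+2)/8³ = 45/32 kN
  M_A = Pab²/L² = 9·6·2²/8² = 27/8 kN·m
  R_B = Pa²(a+3b)/L³ = 9·6²·(6+3·2)/8³ = 243/32 kN
  M_B = -Pa²b/L² = -9·6²·2/8² = -81/8 kN·m
Superposition: R_A = 73397/800 kN, M_A = 27107/200 kN·m, R_B = 100203/800 kN, M_B = -94739/600 kN·m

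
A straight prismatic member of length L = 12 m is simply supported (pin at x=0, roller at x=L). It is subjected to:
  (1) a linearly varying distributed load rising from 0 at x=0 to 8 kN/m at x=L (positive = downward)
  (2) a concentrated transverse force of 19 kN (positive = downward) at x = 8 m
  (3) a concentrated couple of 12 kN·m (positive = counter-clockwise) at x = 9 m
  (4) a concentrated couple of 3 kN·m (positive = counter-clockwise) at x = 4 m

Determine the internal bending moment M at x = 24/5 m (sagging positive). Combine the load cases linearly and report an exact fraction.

M(24/5) = 12239/125 kN·m

Load 1 — triangular load w₀=8 kN/m (0→w₀ over full span):
  M_1 = w₀Lx/6 - w₀x³/(6L) = 8·12·(24/5)/6 - 8·(24/5)³/(6·12) = 8064/125 kN·m
Load 2 — point force P=19 kN at a=8 m (b=L-a=4):
  M_2 = Pbx/L  [x≤a] = 19·4·(24/5)/12 = 152/5 kN·m
Load 3 — applied couple M₀=12 kN·m at a=9 m (b=L-a=3):
  M_3 = M₀x/L  [x≤a] = 12·(24/5)/12 = 24/5 kN·m
Load 4 — applied couple M₀=3 kN·m at a=4 m (b=L-a=8):
  M_4 = M₀x/L - M₀  [x>a] = 3·(24/5)/12 - 3 = -9/5 kN·m
Superposition: M = Σ M_i = 12239/125 kN·m ≈ 97.912000 kN·m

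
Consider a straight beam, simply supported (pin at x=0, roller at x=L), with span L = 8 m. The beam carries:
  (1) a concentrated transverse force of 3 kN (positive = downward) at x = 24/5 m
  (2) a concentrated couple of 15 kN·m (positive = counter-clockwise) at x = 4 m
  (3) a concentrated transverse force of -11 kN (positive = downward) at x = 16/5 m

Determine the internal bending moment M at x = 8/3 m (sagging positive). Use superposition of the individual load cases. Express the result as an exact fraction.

M(8/3) = -47/5 kN·m

Load 1 — point force P=3 kN at a=24/5 m (b=L-a=16/5):
  M_1 = Pbx/L  [x≤a] = 3·(16/5)·(8/3)/8 = 16/5 kN·m
Load 2 — applied couple M₀=15 kN·m at a=4 m (b=L-a=4):
  M_2 = M₀x/L  [x≤a] = 15·(8/3)/8 = 5 kN·m
Load 3 — point force P=-11 kN at a=16/5 m (b=L-a=24/5):
  M_3 = Pbx/L  [x≤a] = (-11)·(24/5)·(8/3)/8 = -88/5 kN·m
Superposition: M = Σ M_i = -47/5 kN·m ≈ -9.400000 kN·m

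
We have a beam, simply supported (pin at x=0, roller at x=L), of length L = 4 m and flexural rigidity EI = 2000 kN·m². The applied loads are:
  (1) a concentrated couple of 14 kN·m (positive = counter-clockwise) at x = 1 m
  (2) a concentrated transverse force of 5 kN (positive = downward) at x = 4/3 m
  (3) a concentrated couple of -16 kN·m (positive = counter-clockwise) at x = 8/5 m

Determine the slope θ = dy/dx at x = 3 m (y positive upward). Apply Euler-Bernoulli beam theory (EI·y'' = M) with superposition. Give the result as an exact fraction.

θ(3) = 841/2025000 rad

Load 1 — applied couple M₀=14 kN·m at a=1 m (b=L-a=3):
  θ_1 = (M₀x²/(2L)-M₀(x-a)+C₁)/EI  [x>a] with C₁=M₀(3b²-L²)/(6L)=77/12 = (14·3²/(2·4)-14·(3-1)+(77/12))/2000 = -7/2400 rad
Load 2 — point force P=5 kN at a=4/3 m (b=L-a=8/3):
  θ_2 = -Pa(2L²-6Lx+3x²+a²)/(6LEI)  [x>a] = -5·(4/3)·(2·4²-6·4·3+3·3²+(4/3)²)/(6·4·2000) = 101/64800 rad
Load 3 — applied couple M₀=-16 kN·m at a=8/5 m (b=L-a=12/5):
  θ_3 = (M₀x²/(2L)-M₀(x-a)+C₁)/EI  [x>a] with C₁=M₀(3b²-L²)/(6L)=-64/75 = ((-16)·3²/(2·4)-(-16)·(3-(8/5))+(-64/75))/2000 = 133/75000 rad
Superposition: θ = Σ θ_i = 841/2025000 rad ≈ 0.000415 rad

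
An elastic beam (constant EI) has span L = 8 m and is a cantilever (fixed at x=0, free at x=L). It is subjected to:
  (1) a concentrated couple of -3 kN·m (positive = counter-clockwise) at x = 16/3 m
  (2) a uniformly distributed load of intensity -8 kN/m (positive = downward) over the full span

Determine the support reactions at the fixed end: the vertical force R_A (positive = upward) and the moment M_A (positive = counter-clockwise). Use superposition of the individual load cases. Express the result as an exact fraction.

Load 1 — applied couple M₀=-3 kN·m at a=16/3 m (b=L-a=8/3):
  R_A = 0 kN
  M_A = -M₀ = -(-3) = 3 kN·m
Load 2 — uniform load w=-8 kN/m over full span:
  R_A = wL = (-8)·8 = -64 kN
  M_A = wL²/2 = (-8)·8²/2 = -256 kN·m
Superposition: R_A = -64 kN, M_A = -253 kN·m

R_A = -64 kN, M_A = -253 kN·m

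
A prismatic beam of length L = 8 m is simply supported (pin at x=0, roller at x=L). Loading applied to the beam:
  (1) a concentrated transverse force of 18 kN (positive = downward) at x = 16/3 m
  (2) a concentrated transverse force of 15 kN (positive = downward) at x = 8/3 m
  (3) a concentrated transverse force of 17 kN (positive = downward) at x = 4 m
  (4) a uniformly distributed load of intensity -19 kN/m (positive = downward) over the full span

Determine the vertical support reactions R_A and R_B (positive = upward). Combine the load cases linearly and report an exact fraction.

R_A = -103/2 kN, R_B = -101/2 kN

Load 1 — point force P=18 kN at a=16/3 m (b=L-a=8/3):
  R_A = Pb/L = 18·(8/3)/8 = 6 kN
  R_B = Pa/L = 18·(16/3)/8 = 12 kN
Load 2 — point force P=15 kN at a=8/3 m (b=L-a=16/3):
  R_A = Pb/L = 15·(16/3)/8 = 10 kN
  R_B = Pa/L = 15·(8/3)/8 = 5 kN
Load 3 — point force P=17 kN at a=4 m (b=L-a=4):
  R_A = Pb/L = 17·4/8 = 17/2 kN
  R_B = Pa/L = 17·4/8 = 17/2 kN
Load 4 — uniform load w=-19 kN/m over full span:
  R_A = wL/2 = (-19)·8/2 = -76 kN
  R_B = wL/2 = (-19)·8/2 = -76 kN
Superposition: R_A = -103/2 kN, R_B = -101/2 kN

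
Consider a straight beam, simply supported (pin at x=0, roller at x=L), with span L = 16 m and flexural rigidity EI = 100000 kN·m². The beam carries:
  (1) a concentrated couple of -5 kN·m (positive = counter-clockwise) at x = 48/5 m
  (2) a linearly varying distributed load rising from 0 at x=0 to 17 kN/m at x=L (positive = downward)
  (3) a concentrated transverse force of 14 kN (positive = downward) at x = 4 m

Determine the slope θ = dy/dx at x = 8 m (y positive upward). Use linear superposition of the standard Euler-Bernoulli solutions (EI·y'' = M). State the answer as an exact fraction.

Load 1 — applied couple M₀=-5 kN·m at a=48/5 m (b=L-a=32/5):
  θ_1 = (M₀x²/(2L)+C₁)/EI  [x≤a] with C₁=M₀(3b²-L²)/(6L)=104/15 = ((-5)·8²/(2·16)+(104/15))/100000 = -23/750000 rad
Load 2 — triangular load w₀=17 kN/m (0→w₀ over full span):
  θ_2 = -w₀(7L⁴-30L²x²+15x⁴)/(360LEI) = -17·(7·16⁴-30·16²·8²+15·8⁴)/(360·16·100000) = -119/140625 rad
Load 3 — point force P=14 kN at a=4 m (b=L-a=12):
  θ_3 = -Pa(2L²-6Lx+3x²+a²)/(6LEI)  [x>a] = -14·4·(2·16²-6·16·8+3·8²+4²)/(6·16·100000) = 7/25000 rad
Superposition: θ = Σ θ_i = -1343/2250000 rad ≈ -0.000597 rad

θ(8) = -1343/2250000 rad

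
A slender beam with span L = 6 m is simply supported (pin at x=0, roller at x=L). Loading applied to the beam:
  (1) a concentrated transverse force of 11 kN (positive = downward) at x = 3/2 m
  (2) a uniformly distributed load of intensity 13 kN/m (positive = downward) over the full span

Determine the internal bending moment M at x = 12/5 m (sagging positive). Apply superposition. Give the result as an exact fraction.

Load 1 — point force P=11 kN at a=3/2 m (b=L-a=9/2):
  M_1 = Pa(L-x)/L  [x>a] = 11·(3/2)·(6-(12/5))/6 = 99/10 kN·m
Load 2 — uniform load w=13 kN/m over full span:
  M_2 = wx(L-x)/2 = 13·(12/5)·(6-(12/5))/2 = 1404/25 kN·m
Superposition: M = Σ M_i = 3303/50 kN·m ≈ 66.060000 kN·m

M(12/5) = 3303/50 kN·m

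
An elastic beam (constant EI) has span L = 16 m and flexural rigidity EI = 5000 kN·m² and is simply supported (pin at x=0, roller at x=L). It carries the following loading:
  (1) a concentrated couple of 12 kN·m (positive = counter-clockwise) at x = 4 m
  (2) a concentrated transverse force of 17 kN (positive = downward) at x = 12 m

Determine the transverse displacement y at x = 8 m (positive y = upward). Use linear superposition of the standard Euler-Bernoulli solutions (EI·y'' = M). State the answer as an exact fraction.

y(8) = -64/375 m

Load 1 — applied couple M₀=12 kN·m at a=4 m (b=L-a=12):
  y_1 = (M₀x³/(6L)-M₀(x-a)²/2+C₁x)/EI  [x>a] with C₁=M₀(3b²-L²)/(6L)=22 = (12·8³/(6·16)-12·(8-4)²/2+22·8)/5000 = 18/625 m
Load 2 — point force P=17 kN at a=12 m (b=L-a=4):
  y_2 = -Pbx(L²-b²-x²)/(6LEI)  [x≤a] = -17·4·8·(16²-4²-8²)/(6·16·5000) = -374/1875 m
Superposition: y = Σ y_i = -64/375 m ≈ -0.170667 m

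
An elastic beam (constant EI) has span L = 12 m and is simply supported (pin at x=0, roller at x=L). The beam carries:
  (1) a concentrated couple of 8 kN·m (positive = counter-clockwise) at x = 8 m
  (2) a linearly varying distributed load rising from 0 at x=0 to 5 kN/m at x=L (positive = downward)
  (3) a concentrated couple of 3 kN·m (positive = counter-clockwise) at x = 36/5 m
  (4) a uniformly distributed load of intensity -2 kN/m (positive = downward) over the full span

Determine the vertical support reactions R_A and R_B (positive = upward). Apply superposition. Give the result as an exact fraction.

R_A = -13/12 kN, R_B = 85/12 kN

Load 1 — applied couple M₀=8 kN·m at a=8 m (b=L-a=4):
  R_A = M₀/L = 8/12 = 2/3 kN
  R_B = -M₀/L = -8/12 = -2/3 kN
Load 2 — triangular load w₀=5 kN/m (0→w₀ over full span):
  R_A = w₀L/6 = 5·12/6 = 10 kN
  R_B = w₀L/3 = 5·12/3 = 20 kN
Load 3 — applied couple M₀=3 kN·m at a=36/5 m (b=L-a=24/5):
  R_A = M₀/L = 3/12 = 1/4 kN
  R_B = -M₀/L = -3/12 = -1/4 kN
Load 4 — uniform load w=-2 kN/m over full span:
  R_A = wL/2 = (-2)·12/2 = -12 kN
  R_B = wL/2 = (-2)·12/2 = -12 kN
Superposition: R_A = -13/12 kN, R_B = 85/12 kN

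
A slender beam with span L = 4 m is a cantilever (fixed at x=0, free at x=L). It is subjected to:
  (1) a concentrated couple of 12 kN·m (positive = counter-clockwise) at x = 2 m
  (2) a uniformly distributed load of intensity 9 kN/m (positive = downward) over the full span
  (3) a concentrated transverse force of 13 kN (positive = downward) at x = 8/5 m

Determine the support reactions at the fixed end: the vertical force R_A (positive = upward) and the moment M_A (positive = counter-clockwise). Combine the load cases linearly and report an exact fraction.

R_A = 49 kN, M_A = 404/5 kN·m

Load 1 — applied couple M₀=12 kN·m at a=2 m (b=L-a=2):
  R_A = 0 kN
  M_A = -M₀ = -12 kN·m
Load 2 — uniform load w=9 kN/m over full span:
  R_A = wL = 9·4 = 36 kN
  M_A = wL²/2 = 9·4²/2 = 72 kN·m
Load 3 — point force P=13 kN at a=8/5 m (b=L-a=12/5):
  R_A = P = 13 kN
  M_A = Pa = 13·(8/5) = 104/5 kN·m
Superposition: R_A = 49 kN, M_A = 404/5 kN·m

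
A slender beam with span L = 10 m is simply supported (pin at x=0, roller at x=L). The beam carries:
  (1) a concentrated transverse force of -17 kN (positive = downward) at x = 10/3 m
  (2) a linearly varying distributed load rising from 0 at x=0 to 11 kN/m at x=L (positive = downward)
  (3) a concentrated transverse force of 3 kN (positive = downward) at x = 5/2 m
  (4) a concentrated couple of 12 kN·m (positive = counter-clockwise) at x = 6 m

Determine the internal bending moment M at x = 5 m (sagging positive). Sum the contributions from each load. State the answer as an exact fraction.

Load 1 — point force P=-17 kN at a=10/3 m (b=L-a=20/3):
  M_1 = Pa(L-x)/L  [x>a] = (-17)·(10/3)·(10-5)/10 = -85/3 kN·m
Load 2 — triangular load w₀=11 kN/m (0→w₀ over full span):
  M_2 = w₀Lx/6 - w₀x³/(6L) = 11·10·5/6 - 11·5³/(6·10) = 275/4 kN·m
Load 3 — point force P=3 kN at a=5/2 m (b=L-a=15/2):
  M_3 = Pa(L-x)/L  [x>a] = 3·(5/2)·(10-5)/10 = 15/4 kN·m
Load 4 — applied couple M₀=12 kN·m at a=6 m (b=L-a=4):
  M_4 = M₀x/L  [x≤a] = 12·5/10 = 6 kN·m
Superposition: M = Σ M_i = 301/6 kN·m ≈ 50.166667 kN·m

M(5) = 301/6 kN·m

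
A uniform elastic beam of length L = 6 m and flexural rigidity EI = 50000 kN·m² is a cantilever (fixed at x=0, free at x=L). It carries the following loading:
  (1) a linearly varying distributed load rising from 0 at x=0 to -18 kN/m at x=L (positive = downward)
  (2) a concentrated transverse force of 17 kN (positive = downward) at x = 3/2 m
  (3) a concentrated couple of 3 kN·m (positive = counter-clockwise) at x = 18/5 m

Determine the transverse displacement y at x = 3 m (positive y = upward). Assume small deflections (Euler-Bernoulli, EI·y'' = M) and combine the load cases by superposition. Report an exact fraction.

Load 1 — triangular load w₀=-18 kN/m (0→w₀ over full span):
  y_1 = (w₀Lx³/12-w₀L²x²/6-w₀x⁵/(120L))/EI = ((-18)·6·3³/12-(-18)·6²·3²/6-(-18)·3⁵/(120·6))/50000 = 29403/2000000 m
Load 2 — point force P=17 kN at a=3/2 m (b=L-a=9/2):
  y_2 = -Pa²(3x-a)/(6EI)  [x>a] = -17·(3/2)²·(3·3-(3/2))/(6·50000) = -153/160000 m
Load 3 — applied couple M₀=3 kN·m at a=18/5 m (b=L-a=12/5):
  y_3 = M₀x²/(2EI)  [x≤a] = 3·3²/(2·50000) = 27/100000 m
Superposition: y = Σ y_i = 56061/4000000 m ≈ 0.014015 m

y(3) = 56061/4000000 m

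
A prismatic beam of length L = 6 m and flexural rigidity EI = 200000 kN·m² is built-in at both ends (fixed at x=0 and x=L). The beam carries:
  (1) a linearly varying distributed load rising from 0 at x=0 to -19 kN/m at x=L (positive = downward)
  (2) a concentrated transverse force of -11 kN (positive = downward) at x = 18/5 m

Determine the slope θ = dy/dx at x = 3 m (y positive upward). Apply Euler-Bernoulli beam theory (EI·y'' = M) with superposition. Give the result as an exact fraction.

θ(3) = 7443/400000000 rad

Load 1 — triangular load w₀=-19 kN/m (0→w₀ over full span):
  θ_1 = -w₀(2x(L-x)(L-2x)(x+2L)+x²(L-x)²)/(120LEI) = -(-19)·(2·3·(6-3)·(6-2·3)·(3+2·6)+3²·(6-3)²)/(120·6·200000) = 171/16000000 rad
Load 2 — point force P=-11 kN at a=18/5 m (b=L-a=12/5):
  θ_2 = -Pb²x(2aL-(3a+b)x)/(2L³EI)  [x≤a] = -(-11)·(12/5)²·3·(2·(18/5)·6-(3·(18/5)+(12/5))·3)/(2·6³·200000) = 99/12500000 rad
Superposition: θ = Σ θ_i = 7443/400000000 rad ≈ 0.000019 rad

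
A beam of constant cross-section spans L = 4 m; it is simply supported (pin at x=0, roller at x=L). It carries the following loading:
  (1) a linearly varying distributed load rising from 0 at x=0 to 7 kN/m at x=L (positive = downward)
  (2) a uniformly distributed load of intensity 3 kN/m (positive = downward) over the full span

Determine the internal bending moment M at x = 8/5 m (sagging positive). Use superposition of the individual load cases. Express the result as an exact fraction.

Load 1 — triangular load w₀=7 kN/m (0→w₀ over full span):
  M_1 = w₀Lx/6 - w₀x³/(6L) = 7·4·(8/5)/6 - 7·(8/5)³/(6·4) = 784/125 kN·m
Load 2 — uniform load w=3 kN/m over full span:
  M_2 = wx(L-x)/2 = 3·(8/5)·(4-(8/5))/2 = 144/25 kN·m
Superposition: M = Σ M_i = 1504/125 kN·m ≈ 12.032000 kN·m

M(8/5) = 1504/125 kN·m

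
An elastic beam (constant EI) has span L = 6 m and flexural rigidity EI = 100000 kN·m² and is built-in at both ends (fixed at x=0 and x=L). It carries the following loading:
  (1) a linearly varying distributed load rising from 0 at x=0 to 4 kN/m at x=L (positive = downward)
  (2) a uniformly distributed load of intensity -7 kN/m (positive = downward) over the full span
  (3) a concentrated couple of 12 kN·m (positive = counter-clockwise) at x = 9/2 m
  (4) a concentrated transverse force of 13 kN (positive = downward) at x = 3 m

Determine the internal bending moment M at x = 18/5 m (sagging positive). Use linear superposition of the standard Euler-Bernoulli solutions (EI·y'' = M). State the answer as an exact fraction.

M(18/5) = 492/125 kN·m

Load 1 — triangular load w₀=4 kN/m (0→w₀ over full span):
  M_1 = 3w₀Lx/20 - w₀L²/30 - w₀x³/(6L) = 3·4·6·(18/5)/20 - 4·6²/30 - 4·(18/5)³/(6·6) = 372/125 kN·m
Load 2 — uniform load w=-7 kN/m over full span:
  M_2 = wLx/2 - wL²/12 - wx²/2 = (-7)·6·(18/5)/2 - (-7)·6²/12 - (-7)·(18/5)²/2 = -231/25 kN·m
Load 3 — applied couple M₀=12 kN·m at a=9/2 m (b=L-a=3/2):
  M_3 = R_Ax - M_A  [x≤a] with R_A=9/4, M_A=15/4 = (9/4)·(18/5) - (15/4) = 87/20 kN·m
Load 4 — point force P=13 kN at a=3 m (b=L-a=3):
  M_4 = Pa²(a+3b)(L-x)/L³ - Pa²b/L²  [x>a] = 13·3²·(3+3·3)·(6-(18/5))/6³ - 13·3²·3/6² = 117/20 kN·m
Superposition: M = Σ M_i = 492/125 kN·m ≈ 3.936000 kN·m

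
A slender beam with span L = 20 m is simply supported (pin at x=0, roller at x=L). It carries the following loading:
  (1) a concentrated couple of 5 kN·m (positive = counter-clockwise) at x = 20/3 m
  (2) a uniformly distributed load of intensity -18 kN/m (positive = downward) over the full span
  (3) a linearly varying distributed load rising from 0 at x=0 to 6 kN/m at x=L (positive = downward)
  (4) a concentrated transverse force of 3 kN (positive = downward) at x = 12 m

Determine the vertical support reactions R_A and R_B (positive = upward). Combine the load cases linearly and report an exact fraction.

R_A = -3171/20 kN, R_B = -2769/20 kN

Load 1 — applied couple M₀=5 kN·m at a=20/3 m (b=L-a=40/3):
  R_A = M₀/L = 5/20 = 1/4 kN
  R_B = -M₀/L = -5/20 = -1/4 kN
Load 2 — uniform load w=-18 kN/m over full span:
  R_A = wL/2 = (-18)·20/2 = -180 kN
  R_B = wL/2 = (-18)·20/2 = -180 kN
Load 3 — triangular load w₀=6 kN/m (0→w₀ over full span):
  R_A = w₀L/6 = 6·20/6 = 20 kN
  R_B = w₀L/3 = 6·20/3 = 40 kN
Load 4 — point force P=3 kN at a=12 m (b=L-a=8):
  R_A = Pb/L = 3·8/20 = 6/5 kN
  R_B = Pa/L = 3·12/20 = 9/5 kN
Superposition: R_A = -3171/20 kN, R_B = -2769/20 kN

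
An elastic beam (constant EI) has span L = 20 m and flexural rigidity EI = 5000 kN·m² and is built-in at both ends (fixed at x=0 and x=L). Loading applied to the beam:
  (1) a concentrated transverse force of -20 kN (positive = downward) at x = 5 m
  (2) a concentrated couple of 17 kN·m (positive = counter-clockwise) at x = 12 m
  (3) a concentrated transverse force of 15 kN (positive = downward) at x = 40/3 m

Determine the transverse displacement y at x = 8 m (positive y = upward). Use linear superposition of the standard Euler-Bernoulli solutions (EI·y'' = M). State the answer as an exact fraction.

Load 1 — point force P=-20 kN at a=5 m (b=L-a=15):
  y_1 = -Pa²(L-x)²(3bL-(3b+a)(L-x))/(6L³EI)  [x>a] = -(-20)·5²·(20-8)²·(3·15·20-(3·15+5)·(20-8))/(6·20³·5000) = 9/100 m
Load 2 — applied couple M₀=17 kN·m at a=12 m (b=L-a=8):
  y_2 = (R_Ax³/6 - M_Ax²/2)/EI  [x≤a] with R_A=153/125, M_A=136/25 = ((153/125)·8³/6 - (136/25)·8²/2)/5000 = -1088/78125 m
Load 3 — point force P=15 kN at a=40/3 m (b=L-a=20/3):
  y_3 = -Pb²x²(3aL-(3a+b)x)/(6L³EI)  [x≤a] = -15·(20/3)²·8²·(3·(40/3)·20-(3·(40/3)+(20/3))·8)/(6·20³·5000) = -256/3375 m
Superposition: y = Σ y_i = 1871/8437500 m ≈ 0.000222 m

y(8) = 1871/8437500 m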